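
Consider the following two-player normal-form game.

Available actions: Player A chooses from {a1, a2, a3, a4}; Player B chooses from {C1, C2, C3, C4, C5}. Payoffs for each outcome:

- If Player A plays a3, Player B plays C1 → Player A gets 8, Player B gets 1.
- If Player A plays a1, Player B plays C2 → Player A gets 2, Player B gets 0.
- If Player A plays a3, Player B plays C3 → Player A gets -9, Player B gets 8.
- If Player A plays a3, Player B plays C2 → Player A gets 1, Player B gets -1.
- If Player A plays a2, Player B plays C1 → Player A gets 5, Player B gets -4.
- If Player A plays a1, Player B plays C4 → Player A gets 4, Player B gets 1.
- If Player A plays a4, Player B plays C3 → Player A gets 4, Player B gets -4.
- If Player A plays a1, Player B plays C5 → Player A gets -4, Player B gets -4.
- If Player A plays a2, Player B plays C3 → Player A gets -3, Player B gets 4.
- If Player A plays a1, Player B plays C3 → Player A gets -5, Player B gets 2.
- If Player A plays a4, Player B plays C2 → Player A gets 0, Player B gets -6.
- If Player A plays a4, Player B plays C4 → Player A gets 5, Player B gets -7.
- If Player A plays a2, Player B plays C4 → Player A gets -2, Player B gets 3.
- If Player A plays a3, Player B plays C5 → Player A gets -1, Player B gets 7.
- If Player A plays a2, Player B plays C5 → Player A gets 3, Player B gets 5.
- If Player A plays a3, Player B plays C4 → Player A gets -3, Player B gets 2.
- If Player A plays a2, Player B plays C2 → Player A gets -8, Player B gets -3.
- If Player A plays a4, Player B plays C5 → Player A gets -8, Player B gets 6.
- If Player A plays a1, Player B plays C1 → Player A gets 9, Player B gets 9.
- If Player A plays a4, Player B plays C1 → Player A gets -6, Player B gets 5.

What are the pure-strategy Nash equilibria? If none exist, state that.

Pure-strategy Nash equilibria: (a1, C1), (a2, C5)

Mark each player's best response to every combination of opponents' strategies; a profile where every player is best-responding is a pure Nash equilibrium.
Player A against C1: payoffs 9, 5, 8, -6 → best response a1.
Player A against C2: payoffs 2, -8, 1, 0 → best response a1.
Player A against C3: payoffs -5, -3, -9, 4 → best response a4.
Player A against C4: payoffs 4, -2, -3, 5 → best response a4.
Player A against C5: payoffs -4, 3, -1, -8 → best response a2.
Player B against a1: payoffs 9, 0, 2, 1, -4 → best response C1.
Player B against a2: payoffs -4, -3, 4, 3, 5 → best response C5.
Player B against a3: payoffs 1, -1, 8, 2, 7 → best response C3.
Player B against a4: payoffs 5, -6, -4, -7, 6 → best response C5.
Mutual best responses: (a1, C1); (a2, C5).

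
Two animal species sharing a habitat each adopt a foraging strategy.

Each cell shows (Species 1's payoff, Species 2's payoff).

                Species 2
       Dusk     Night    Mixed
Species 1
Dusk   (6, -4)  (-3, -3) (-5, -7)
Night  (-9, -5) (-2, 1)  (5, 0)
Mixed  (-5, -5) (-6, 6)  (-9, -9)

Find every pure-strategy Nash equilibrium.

(Dusk, Dusk): Species 2 can switch to Night (-4 → -3). Not NE.
(Dusk, Night): Species 1 can switch to Night (-3 → -2). Not NE.
(Dusk, Mixed): Species 1 can switch to Night (-5 → 5). Not NE.
(Night, Dusk): Species 1 can switch to Dusk (-9 → 6). Not NE.
(Night, Night): Species 1 gets -2, best alternative -3; Species 2 gets 1, best alternative 0. No profitable deviation — NE.
(Night, Mixed): Species 2 can switch to Night (0 → 1). Not NE.
(Mixed, Dusk): Species 1 can switch to Dusk (-5 → 6). Not NE.
(Mixed, Night): Species 1 can switch to Dusk (-6 → -3). Not NE.
(Mixed, Mixed): Species 1 can switch to Dusk (-9 → -5). Not NE.

The unique pure-strategy Nash equilibrium is (Night, Night).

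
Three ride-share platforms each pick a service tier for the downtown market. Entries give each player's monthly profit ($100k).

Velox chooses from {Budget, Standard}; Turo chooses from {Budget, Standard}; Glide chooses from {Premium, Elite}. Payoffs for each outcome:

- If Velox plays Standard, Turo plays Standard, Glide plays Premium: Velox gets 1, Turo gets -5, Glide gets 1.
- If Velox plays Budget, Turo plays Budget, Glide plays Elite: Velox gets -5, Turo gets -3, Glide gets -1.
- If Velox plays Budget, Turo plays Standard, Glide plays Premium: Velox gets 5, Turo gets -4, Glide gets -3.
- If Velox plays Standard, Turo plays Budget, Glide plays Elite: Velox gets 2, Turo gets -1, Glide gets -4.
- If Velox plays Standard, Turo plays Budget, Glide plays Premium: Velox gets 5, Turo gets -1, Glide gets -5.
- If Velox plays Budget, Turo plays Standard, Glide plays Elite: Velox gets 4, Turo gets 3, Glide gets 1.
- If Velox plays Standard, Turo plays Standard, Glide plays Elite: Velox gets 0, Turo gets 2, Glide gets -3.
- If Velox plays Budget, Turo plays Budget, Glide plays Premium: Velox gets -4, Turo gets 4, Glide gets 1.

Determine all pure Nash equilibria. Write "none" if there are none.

Velox against (Budget, Premium): payoffs -4, 5 → best response Standard.
Velox against (Budget, Elite): payoffs -5, 2 → best response Standard.
Velox against (Standard, Premium): payoffs 5, 1 → best response Budget.
Velox against (Standard, Elite): payoffs 4, 0 → best response Budget.
Turo against (Budget, Premium): payoffs 4, -4 → best response Budget.
Turo against (Budget, Elite): payoffs -3, 3 → best response Standard.
Turo against (Standard, Premium): payoffs -1, -5 → best response Budget.
Turo against (Standard, Elite): payoffs -1, 2 → best response Standard.
Glide against (Budget, Budget): payoffs 1, -1 → best response Premium.
Glide against (Budget, Standard): payoffs -3, 1 → best response Elite.
Glide against (Standard, Budget): payoffs -5, -4 → best response Elite.
Glide against (Standard, Standard): payoffs 1, -3 → best response Premium.
Mutual best responses: (Budget, Standard, Elite).

Pure NE: (Budget, Standard, Elite)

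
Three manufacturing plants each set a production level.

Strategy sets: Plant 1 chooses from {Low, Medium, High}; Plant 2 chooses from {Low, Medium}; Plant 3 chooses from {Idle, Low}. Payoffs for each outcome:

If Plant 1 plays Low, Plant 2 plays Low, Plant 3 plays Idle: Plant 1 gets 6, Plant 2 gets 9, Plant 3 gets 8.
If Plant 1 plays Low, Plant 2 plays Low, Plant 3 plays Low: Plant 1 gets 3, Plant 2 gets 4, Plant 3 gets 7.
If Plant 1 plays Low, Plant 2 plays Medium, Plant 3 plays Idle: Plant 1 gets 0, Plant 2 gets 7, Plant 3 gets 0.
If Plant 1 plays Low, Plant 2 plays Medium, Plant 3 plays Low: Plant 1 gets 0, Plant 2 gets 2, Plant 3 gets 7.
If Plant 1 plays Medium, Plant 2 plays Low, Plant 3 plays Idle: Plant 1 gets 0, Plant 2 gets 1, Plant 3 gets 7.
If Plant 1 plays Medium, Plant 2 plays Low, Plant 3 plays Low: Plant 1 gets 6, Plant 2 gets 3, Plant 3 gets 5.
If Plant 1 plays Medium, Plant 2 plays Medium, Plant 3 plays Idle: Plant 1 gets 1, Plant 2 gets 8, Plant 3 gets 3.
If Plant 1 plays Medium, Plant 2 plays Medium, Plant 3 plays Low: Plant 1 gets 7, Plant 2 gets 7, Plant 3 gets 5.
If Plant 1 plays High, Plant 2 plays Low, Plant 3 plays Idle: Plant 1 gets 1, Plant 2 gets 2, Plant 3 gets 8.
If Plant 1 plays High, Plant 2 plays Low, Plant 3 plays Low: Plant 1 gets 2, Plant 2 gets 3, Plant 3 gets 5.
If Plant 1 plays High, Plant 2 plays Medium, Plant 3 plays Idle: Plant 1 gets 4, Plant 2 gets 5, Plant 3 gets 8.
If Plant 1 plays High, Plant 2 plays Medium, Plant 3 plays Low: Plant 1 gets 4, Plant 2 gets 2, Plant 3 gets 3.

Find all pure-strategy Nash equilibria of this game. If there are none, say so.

(Low, Low, Idle) and (Medium, Medium, Low) and (High, Medium, Idle)

(Low, Low, Idle): Plant 1 gets 6, best alternative 1; Plant 2 gets 9, best alternative 7; Plant 3 gets 8, best alternative 7. No profitable deviation — NE.
(Low, Low, Low): Plant 1 can switch to Medium (3 → 6). Not NE.
(Low, Medium, Idle): Plant 1 can switch to Medium (0 → 1). Not NE.
(Low, Medium, Low): Plant 1 can switch to Medium (0 → 7). Not NE.
(Medium, Low, Idle): Plant 1 can switch to Low (0 → 6). Not NE.
(Medium, Low, Low): Plant 2 can switch to Medium (3 → 7). Not NE.
(Medium, Medium, Idle): Plant 1 can switch to High (1 → 4). Not NE.
(Medium, Medium, Low): Plant 1 gets 7, best alternative 4; Plant 2 gets 7, best alternative 3; Plant 3 gets 5, best alternative 3. No profitable deviation — NE.
(High, Low, Idle): Plant 1 can switch to Low (1 → 6). Not NE.
(High, Low, Low): Plant 1 can switch to Low (2 → 3). Not NE.
(High, Medium, Idle): Plant 1 gets 4, best alternative 1; Plant 2 gets 5, best alternative 2; Plant 3 gets 8, best alternative 3. No profitable deviation — NE.
(The remaining 1 profile has a profitable deviation by the same check.)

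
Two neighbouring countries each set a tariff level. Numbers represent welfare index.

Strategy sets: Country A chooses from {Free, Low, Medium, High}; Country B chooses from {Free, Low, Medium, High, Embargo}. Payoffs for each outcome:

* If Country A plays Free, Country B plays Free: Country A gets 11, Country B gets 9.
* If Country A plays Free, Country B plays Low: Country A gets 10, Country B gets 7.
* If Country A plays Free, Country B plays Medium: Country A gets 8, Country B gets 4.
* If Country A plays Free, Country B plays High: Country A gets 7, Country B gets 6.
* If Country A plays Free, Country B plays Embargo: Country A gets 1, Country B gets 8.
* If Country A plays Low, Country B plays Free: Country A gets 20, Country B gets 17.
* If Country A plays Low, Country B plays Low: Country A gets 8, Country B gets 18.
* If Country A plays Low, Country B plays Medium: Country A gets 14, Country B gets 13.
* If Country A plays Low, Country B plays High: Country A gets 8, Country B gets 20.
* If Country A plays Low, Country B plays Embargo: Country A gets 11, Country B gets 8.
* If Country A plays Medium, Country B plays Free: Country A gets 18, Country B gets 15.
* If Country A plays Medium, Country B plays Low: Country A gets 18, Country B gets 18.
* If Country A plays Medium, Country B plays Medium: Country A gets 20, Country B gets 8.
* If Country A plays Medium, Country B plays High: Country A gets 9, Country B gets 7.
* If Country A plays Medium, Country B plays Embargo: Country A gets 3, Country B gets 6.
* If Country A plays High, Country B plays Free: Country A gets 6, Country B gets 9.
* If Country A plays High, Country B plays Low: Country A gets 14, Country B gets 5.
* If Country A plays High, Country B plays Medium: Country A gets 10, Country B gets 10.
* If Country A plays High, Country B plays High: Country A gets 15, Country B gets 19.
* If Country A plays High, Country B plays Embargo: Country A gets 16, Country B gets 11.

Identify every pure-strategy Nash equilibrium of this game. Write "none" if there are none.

Pure-strategy Nash equilibria: (Medium, Low); (High, High)

Country A against Free: payoffs 11, 20, 18, 6 → best response Low.
Country A against Low: payoffs 10, 8, 18, 14 → best response Medium.
Country A against Medium: payoffs 8, 14, 20, 10 → best response Medium.
Country A against High: payoffs 7, 8, 9, 15 → best response High.
Country A against Embargo: payoffs 1, 11, 3, 16 → best response High.
Country B against Free: payoffs 9, 7, 4, 6, 8 → best response Free.
Country B against Low: payoffs 17, 18, 13, 20, 8 → best response High.
Country B against Medium: payoffs 15, 18, 8, 7, 6 → best response Low.
Country B against High: payoffs 9, 5, 10, 19, 11 → best response High.
Mutual best responses: (Medium, Low); (High, High).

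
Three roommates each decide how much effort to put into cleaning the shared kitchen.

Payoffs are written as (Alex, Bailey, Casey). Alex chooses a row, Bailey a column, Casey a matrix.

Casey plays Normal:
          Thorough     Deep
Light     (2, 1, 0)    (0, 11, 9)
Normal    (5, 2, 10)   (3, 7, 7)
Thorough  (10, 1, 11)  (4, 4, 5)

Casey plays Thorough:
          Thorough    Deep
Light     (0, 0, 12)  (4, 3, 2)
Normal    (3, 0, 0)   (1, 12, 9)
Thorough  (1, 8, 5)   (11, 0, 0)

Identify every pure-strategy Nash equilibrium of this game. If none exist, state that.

Alex against (Thorough, Normal): payoffs 2, 5, 10 → best response Thorough.
Alex against (Thorough, Thorough): payoffs 0, 3, 1 → best response Normal.
Alex against (Deep, Normal): payoffs 0, 3, 4 → best response Thorough.
Alex against (Deep, Thorough): payoffs 4, 1, 11 → best response Thorough.
Bailey against (Light, Normal): payoffs 1, 11 → best response Deep.
Bailey against (Light, Thorough): payoffs 0, 3 → best response Deep.
Bailey against (Normal, Normal): payoffs 2, 7 → best response Deep.
Bailey against (Normal, Thorough): payoffs 0, 12 → best response Deep.
Bailey against (Thorough, Normal): payoffs 1, 4 → best response Deep.
Bailey against (Thorough, Thorough): payoffs 8, 0 → best response Thorough.
Casey against (Light, Thorough): payoffs 0, 12 → best response Thorough.
Casey against (Light, Deep): payoffs 9, 2 → best response Normal.
Casey against (Normal, Thorough): payoffs 10, 0 → best response Normal.
Casey against (Normal, Deep): payoffs 7, 9 → best response Thorough.
Casey against (Thorough, Thorough): payoffs 11, 5 → best response Normal.
Casey against (Thorough, Deep): payoffs 5, 0 → best response Normal.
Mutual best responses: (Thorough, Deep, Normal).

(Thorough, Deep, Normal)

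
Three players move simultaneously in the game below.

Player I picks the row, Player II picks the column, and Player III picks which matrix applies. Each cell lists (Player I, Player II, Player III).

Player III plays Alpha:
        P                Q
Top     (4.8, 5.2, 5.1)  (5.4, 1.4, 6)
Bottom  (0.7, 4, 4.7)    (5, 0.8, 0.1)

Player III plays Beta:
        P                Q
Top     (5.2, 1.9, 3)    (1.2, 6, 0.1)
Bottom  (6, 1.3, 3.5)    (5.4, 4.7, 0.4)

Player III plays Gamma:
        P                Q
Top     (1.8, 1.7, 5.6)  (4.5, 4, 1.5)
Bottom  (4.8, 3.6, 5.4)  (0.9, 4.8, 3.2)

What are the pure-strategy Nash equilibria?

Player I against (P, Alpha): payoffs 4.8, 0.7 → best response Top.
Player I against (P, Beta): payoffs 5.2, 6 → best response Bottom.
Player I against (P, Gamma): payoffs 1.8, 4.8 → best response Bottom.
Player I against (Q, Alpha): payoffs 5.4, 5 → best response Top.
Player I against (Q, Beta): payoffs 1.2, 5.4 → best response Bottom.
Player I against (Q, Gamma): payoffs 4.5, 0.9 → best response Top.
Player II against (Top, Alpha): payoffs 5.2, 1.4 → best response P.
Player II against (Top, Beta): payoffs 1.9, 6 → best response Q.
Player II against (Top, Gamma): payoffs 1.7, 4 → best response Q.
Player II against (Bottom, Alpha): payoffs 4, 0.8 → best response P.
Player II against (Bottom, Beta): payoffs 1.3, 4.7 → best response Q.
Player II against (Bottom, Gamma): payoffs 3.6, 4.8 → best response Q.
Player III against (Top, P): payoffs 5.1, 3, 5.6 → best response Gamma.
Player III against (Top, Q): payoffs 6, 0.1, 1.5 → best response Alpha.
Player III against (Bottom, P): payoffs 4.7, 3.5, 5.4 → best response Gamma.
Player III against (Bottom, Q): payoffs 0.1, 0.4, 3.2 → best response Gamma.
No profile is a mutual best response for all players.

There is no pure-strategy Nash equilibrium.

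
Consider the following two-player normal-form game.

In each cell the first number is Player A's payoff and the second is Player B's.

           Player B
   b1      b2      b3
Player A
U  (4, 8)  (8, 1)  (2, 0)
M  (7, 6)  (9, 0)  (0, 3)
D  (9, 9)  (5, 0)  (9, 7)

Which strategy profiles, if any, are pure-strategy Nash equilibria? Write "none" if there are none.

(U, b1): Player A can switch to M (4 → 7). Not NE.
(U, b2): Player A can switch to M (8 → 9). Not NE.
(U, b3): Player A can switch to D (2 → 9). Not NE.
(M, b1): Player A can switch to D (7 → 9). Not NE.
(M, b2): Player B can switch to b1 (0 → 6). Not NE.
(M, b3): Player A can switch to U (0 → 2). Not NE.
(D, b1): Player A gets 9, best alternative 7; Player B gets 9, best alternative 7. No profitable deviation — NE.
(The remaining 2 profiles each have a profitable deviation by the same check.)

(D, b1)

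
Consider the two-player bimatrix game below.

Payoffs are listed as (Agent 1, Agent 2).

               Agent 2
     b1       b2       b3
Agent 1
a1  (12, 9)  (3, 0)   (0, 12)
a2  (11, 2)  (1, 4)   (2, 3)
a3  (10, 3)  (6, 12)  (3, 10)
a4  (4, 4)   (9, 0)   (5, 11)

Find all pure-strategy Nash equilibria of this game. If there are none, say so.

The unique pure-strategy Nash equilibrium is (a4, b3).

For each player, find the best response to each opponent profile; mutual best responses are the pure NE.
Agent 1 against b1: payoffs 12, 11, 10, 4 → best response a1.
Agent 1 against b2: payoffs 3, 1, 6, 9 → best response a4.
Agent 1 against b3: payoffs 0, 2, 3, 5 → best response a4.
Agent 2 against a1: payoffs 9, 0, 12 → best response b3.
Agent 2 against a2: payoffs 2, 4, 3 → best response b2.
Agent 2 against a3: payoffs 3, 12, 10 → best response b2.
Agent 2 against a4: payoffs 4, 0, 11 → best response b3.
Mutual best responses: (a4, b3).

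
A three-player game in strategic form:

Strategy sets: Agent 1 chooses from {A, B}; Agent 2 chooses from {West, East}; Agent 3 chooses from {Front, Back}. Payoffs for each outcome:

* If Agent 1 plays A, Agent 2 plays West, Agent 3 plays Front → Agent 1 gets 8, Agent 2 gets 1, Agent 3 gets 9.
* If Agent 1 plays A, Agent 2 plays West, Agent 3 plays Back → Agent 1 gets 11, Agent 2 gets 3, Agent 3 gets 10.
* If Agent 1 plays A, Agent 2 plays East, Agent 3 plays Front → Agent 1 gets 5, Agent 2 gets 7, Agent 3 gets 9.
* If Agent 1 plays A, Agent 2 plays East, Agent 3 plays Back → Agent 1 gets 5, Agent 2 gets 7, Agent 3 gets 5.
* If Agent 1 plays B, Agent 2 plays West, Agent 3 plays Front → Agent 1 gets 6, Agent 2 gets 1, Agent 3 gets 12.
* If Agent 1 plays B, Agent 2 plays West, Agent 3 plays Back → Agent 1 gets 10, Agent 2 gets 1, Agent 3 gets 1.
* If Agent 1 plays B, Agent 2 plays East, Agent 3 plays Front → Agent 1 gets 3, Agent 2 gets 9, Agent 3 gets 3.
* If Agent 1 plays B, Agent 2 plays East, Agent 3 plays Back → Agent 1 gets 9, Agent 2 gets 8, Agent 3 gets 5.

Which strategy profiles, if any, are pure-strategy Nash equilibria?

(A, East, Front) and (B, East, Back)

(A, West, Front): Agent 2 can switch to East (1 → 7). Not NE.
(A, West, Back): Agent 2 can switch to East (3 → 7). Not NE.
(A, East, Front): Agent 1 gets 5, best alternative 3; Agent 2 gets 7, best alternative 1; Agent 3 gets 9, best alternative 5. No profitable deviation — NE.
(A, East, Back): Agent 1 can switch to B (5 → 9). Not NE.
(B, West, Front): Agent 1 can switch to A (6 → 8). Not NE.
(B, West, Back): Agent 1 can switch to A (10 → 11). Not NE.
(B, East, Front): Agent 1 can switch to A (3 → 5). Not NE.
(B, East, Back): Agent 1 gets 9, best alternative 5; Agent 2 gets 8, best alternative 1; Agent 3 gets 5, best alternative 3. No profitable deviation — NE.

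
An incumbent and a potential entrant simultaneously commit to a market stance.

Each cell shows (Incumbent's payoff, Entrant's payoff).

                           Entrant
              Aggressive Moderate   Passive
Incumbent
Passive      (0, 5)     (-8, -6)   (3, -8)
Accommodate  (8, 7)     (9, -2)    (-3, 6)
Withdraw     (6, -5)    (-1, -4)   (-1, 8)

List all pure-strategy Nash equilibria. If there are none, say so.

Check each profile: it is a Nash equilibrium iff no player can strictly gain by switching unilaterally.
(Passive, Aggressive): Incumbent can switch to Accommodate (0 → 8). Not NE.
(Passive, Moderate): Incumbent can switch to Accommodate (-8 → 9). Not NE.
(Passive, Passive): Entrant can switch to Aggressive (-8 → 5). Not NE.
(Accommodate, Aggressive): Incumbent gets 8, best alternative 6; Entrant gets 7, best alternative 6. No profitable deviation — NE.
(Accommodate, Moderate): Entrant can switch to Aggressive (-2 → 7). Not NE.
(Accommodate, Passive): Incumbent can switch to Passive (-3 → 3). Not NE.
(Withdraw, Aggressive): Incumbent can switch to Accommodate (6 → 8). Not NE.
(Withdraw, Moderate): Incumbent can switch to Accommodate (-1 → 9). Not NE.
(Withdraw, Passive): Incumbent can switch to Passive (-1 → 3). Not NE.

The unique pure-strategy Nash equilibrium is (Accommodate, Aggressive).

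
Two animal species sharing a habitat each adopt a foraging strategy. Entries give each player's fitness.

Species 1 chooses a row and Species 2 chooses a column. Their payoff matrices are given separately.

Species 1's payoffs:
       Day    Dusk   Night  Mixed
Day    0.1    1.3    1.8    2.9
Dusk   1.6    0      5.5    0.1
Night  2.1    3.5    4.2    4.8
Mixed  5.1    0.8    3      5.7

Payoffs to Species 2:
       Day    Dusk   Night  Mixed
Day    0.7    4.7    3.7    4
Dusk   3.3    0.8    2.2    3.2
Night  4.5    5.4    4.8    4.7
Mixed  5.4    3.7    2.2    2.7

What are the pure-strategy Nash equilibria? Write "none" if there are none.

Pure-strategy Nash equilibria: (Night, Dusk) and (Mixed, Day)

(Day, Day): Species 1 can switch to Dusk (0.1 → 1.6). Not NE.
(Day, Dusk): Species 1 can switch to Night (1.3 → 3.5). Not NE.
(Day, Night): Species 1 can switch to Dusk (1.8 → 5.5). Not NE.
(Day, Mixed): Species 1 can switch to Night (2.9 → 4.8). Not NE.
(Dusk, Day): Species 1 can switch to Night (1.6 → 2.1). Not NE.
(Dusk, Dusk): Species 1 can switch to Day (0 → 1.3). Not NE.
(Dusk, Night): Species 2 can switch to Day (2.2 → 3.3). Not NE.
(Dusk, Mixed): Species 1 can switch to Day (0.1 → 2.9). Not NE.
(Night, Dusk): Species 1 gets 3.5, best alternative 1.3; Species 2 gets 5.4, best alternative 4.8. No profitable deviation — NE.
(Mixed, Day): Species 1 gets 5.1, best alternative 2.1; Species 2 gets 5.4, best alternative 3.7. No profitable deviation — NE.
(The remaining 6 profiles each have a profitable deviation by the same check.)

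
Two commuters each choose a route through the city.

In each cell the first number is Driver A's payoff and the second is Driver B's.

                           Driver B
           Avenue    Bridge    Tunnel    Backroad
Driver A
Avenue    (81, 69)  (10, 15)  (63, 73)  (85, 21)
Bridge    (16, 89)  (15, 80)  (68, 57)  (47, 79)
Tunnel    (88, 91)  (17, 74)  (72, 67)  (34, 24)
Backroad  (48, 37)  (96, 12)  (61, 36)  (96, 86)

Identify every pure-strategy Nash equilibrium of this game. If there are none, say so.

Pure-strategy Nash equilibria: (Tunnel, Avenue), (Backroad, Backroad)

Driver A against Avenue: payoffs 81, 16, 88, 48 → best response Tunnel.
Driver A against Bridge: payoffs 10, 15, 17, 96 → best response Backroad.
Driver A against Tunnel: payoffs 63, 68, 72, 61 → best response Tunnel.
Driver A against Backroad: payoffs 85, 47, 34, 96 → best response Backroad.
Driver B against Avenue: payoffs 69, 15, 73, 21 → best response Tunnel.
Driver B against Bridge: payoffs 89, 80, 57, 79 → best response Avenue.
Driver B against Tunnel: payoffs 91, 74, 67, 24 → best response Avenue.
Driver B against Backroad: payoffs 37, 12, 36, 86 → best response Backroad.
Mutual best responses: (Tunnel, Avenue); (Backroad, Backroad).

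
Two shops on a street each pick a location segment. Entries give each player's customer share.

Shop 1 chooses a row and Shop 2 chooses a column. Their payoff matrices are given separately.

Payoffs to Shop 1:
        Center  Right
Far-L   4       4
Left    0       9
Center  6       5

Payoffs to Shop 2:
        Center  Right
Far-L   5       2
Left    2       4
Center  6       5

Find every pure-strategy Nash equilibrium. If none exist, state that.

The pure Nash equilibria are (Left, Right) and (Center, Center).

Shop 1 against Center: payoffs 4, 0, 6 → best response Center.
Shop 1 against Right: payoffs 4, 9, 5 → best response Left.
Shop 2 against Far-L: payoffs 5, 2 → best response Center.
Shop 2 against Left: payoffs 2, 4 → best response Right.
Shop 2 against Center: payoffs 6, 5 → best response Center.
Mutual best responses: (Left, Right); (Center, Center).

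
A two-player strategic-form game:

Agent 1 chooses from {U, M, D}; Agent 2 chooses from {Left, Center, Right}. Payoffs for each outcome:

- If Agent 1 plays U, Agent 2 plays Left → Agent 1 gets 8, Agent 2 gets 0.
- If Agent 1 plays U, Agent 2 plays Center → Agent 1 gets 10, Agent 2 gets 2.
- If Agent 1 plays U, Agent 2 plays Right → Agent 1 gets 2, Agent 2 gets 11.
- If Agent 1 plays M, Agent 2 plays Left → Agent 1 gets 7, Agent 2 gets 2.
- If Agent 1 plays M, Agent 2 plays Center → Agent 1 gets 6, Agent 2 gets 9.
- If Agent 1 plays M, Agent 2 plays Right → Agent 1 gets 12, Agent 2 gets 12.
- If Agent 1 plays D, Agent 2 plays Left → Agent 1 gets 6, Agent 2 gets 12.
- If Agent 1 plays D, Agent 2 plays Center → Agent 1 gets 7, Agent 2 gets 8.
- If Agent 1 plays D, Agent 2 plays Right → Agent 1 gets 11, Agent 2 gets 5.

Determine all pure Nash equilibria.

(M, Right)

Agent 1 against Left: payoffs 8, 7, 6 → best response U.
Agent 1 against Center: payoffs 10, 6, 7 → best response U.
Agent 1 against Right: payoffs 2, 12, 11 → best response M.
Agent 2 against U: payoffs 0, 2, 11 → best response Right.
Agent 2 against M: payoffs 2, 9, 12 → best response Right.
Agent 2 against D: payoffs 12, 8, 5 → best response Left.
Mutual best responses: (M, Right).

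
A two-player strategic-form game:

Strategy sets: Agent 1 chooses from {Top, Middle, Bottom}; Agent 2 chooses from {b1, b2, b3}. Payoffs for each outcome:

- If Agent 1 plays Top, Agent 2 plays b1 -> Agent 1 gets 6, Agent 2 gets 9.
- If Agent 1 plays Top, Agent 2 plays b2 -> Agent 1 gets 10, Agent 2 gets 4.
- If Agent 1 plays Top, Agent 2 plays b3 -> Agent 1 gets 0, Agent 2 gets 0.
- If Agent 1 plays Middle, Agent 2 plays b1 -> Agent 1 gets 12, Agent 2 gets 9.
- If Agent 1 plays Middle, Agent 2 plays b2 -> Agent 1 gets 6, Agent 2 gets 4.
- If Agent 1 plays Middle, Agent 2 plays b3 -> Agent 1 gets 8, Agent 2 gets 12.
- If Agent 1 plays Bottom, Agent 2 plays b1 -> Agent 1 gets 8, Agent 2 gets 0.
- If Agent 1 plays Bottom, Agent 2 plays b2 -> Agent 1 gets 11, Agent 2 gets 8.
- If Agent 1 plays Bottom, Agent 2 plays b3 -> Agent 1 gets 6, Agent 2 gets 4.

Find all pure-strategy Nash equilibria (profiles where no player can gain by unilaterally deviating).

The pure Nash equilibria are (Middle, b3); (Bottom, b2).

Mark each player's best response to every combination of opponents' strategies; a profile where every player is best-responding is a pure Nash equilibrium.
Agent 1 against b1: payoffs 6, 12, 8 → best response Middle.
Agent 1 against b2: payoffs 10, 6, 11 → best response Bottom.
Agent 1 against b3: payoffs 0, 8, 6 → best response Middle.
Agent 2 against Top: payoffs 9, 4, 0 → best response b1.
Agent 2 against Middle: payoffs 9, 4, 12 → best response b3.
Agent 2 against Bottom: payoffs 0, 8, 4 → best response b2.
Mutual best responses: (Middle, b3); (Bottom, b2).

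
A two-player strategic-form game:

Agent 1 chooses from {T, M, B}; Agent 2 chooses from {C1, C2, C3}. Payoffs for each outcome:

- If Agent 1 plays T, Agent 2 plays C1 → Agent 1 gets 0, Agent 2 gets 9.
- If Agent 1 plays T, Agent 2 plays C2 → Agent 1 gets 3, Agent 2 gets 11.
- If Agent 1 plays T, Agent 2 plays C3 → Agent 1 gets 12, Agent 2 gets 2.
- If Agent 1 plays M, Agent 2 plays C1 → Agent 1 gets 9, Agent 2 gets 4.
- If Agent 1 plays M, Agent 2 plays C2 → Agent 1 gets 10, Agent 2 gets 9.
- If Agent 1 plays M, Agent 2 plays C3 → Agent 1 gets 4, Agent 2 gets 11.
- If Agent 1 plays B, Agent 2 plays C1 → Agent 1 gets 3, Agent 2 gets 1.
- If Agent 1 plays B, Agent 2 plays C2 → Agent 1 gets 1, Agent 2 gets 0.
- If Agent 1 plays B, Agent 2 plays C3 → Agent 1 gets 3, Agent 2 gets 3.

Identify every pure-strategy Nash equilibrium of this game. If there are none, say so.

This game has no pure Nash equilibrium.

Agent 1 against C1: payoffs 0, 9, 3 → best response M.
Agent 1 against C2: payoffs 3, 10, 1 → best response M.
Agent 1 against C3: payoffs 12, 4, 3 → best response T.
Agent 2 against T: payoffs 9, 11, 2 → best response C2.
Agent 2 against M: payoffs 4, 9, 11 → best response C3.
Agent 2 against B: payoffs 1, 0, 3 → best response C3.
No profile is a mutual best response for all players.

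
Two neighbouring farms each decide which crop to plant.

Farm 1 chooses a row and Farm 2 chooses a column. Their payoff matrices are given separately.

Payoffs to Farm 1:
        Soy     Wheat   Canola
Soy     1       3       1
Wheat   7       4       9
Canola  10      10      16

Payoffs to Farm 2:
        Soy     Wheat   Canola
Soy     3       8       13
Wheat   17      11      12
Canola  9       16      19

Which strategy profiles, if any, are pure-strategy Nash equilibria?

Pure NE: (Canola, Canola)

For each strategy profile, look for a profitable unilateral deviation.
(Soy, Soy): Farm 1 can switch to Wheat (1 → 7). Not NE.
(Soy, Wheat): Farm 1 can switch to Wheat (3 → 4). Not NE.
(Soy, Canola): Farm 1 can switch to Wheat (1 → 9). Not NE.
(Wheat, Soy): Farm 1 can switch to Canola (7 → 10). Not NE.
(Wheat, Wheat): Farm 1 can switch to Canola (4 → 10). Not NE.
(Wheat, Canola): Farm 1 can switch to Canola (9 → 16). Not NE.
(Canola, Soy): Farm 2 can switch to Wheat (9 → 16). Not NE.
(Canola, Wheat): Farm 2 can switch to Canola (16 → 19). Not NE.
(Canola, Canola): Farm 1 gets 16, best alternative 9; Farm 2 gets 19, best alternative 16. No profitable deviation — NE.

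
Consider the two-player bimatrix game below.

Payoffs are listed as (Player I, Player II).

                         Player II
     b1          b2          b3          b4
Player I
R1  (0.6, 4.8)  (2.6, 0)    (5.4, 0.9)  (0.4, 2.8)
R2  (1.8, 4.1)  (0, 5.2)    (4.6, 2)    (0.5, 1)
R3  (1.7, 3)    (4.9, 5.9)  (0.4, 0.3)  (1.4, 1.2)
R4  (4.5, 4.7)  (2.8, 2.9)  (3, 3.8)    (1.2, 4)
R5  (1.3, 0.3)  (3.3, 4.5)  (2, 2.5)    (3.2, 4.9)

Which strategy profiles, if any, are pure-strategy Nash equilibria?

The pure Nash equilibria are (R3, b2), (R4, b1), (R5, b4).

Player I against b1: payoffs 0.6, 1.8, 1.7, 4.5, 1.3 → best response R4.
Player I against b2: payoffs 2.6, 0, 4.9, 2.8, 3.3 → best response R3.
Player I against b3: payoffs 5.4, 4.6, 0.4, 3, 2 → best response R1.
Player I against b4: payoffs 0.4, 0.5, 1.4, 1.2, 3.2 → best response R5.
Player II against R1: payoffs 4.8, 0, 0.9, 2.8 → best response b1.
Player II against R2: payoffs 4.1, 5.2, 2, 1 → best response b2.
Player II against R3: payoffs 3, 5.9, 0.3, 1.2 → best response b2.
Player II against R4: payoffs 4.7, 2.9, 3.8, 4 → best response b1.
Player II against R5: payoffs 0.3, 4.5, 2.5, 4.9 → best response b4.
Mutual best responses: (R3, b2); (R4, b1); (R5, b4).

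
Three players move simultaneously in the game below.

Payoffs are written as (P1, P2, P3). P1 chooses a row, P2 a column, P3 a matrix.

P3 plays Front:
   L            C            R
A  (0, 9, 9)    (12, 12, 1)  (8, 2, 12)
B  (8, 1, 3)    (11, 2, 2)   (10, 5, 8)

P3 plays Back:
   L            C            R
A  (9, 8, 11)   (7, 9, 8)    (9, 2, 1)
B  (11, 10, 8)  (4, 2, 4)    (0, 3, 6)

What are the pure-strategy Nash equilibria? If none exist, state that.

The pure Nash equilibria are (A, C, Back), (B, L, Back), (B, R, Front).

(A, L, Front): P1 can switch to B (0 → 8). Not NE.
(A, L, Back): P1 can switch to B (9 → 11). Not NE.
(A, C, Front): P3 can switch to Back (1 → 8). Not NE.
(A, C, Back): P1 gets 7, best alternative 4; P2 gets 9, best alternative 8; P3 gets 8, best alternative 1. No profitable deviation — NE.
(A, R, Front): P1 can switch to B (8 → 10). Not NE.
(A, R, Back): P2 can switch to L (2 → 8). Not NE.
(B, L, Front): P2 can switch to C (1 → 2). Not NE.
(B, L, Back): P1 gets 11, best alternative 9; P2 gets 10, best alternative 3; P3 gets 8, best alternative 3. No profitable deviation — NE.
(B, C, Front): P1 can switch to A (11 → 12). Not NE.
(B, C, Back): P1 can switch to A (4 → 7). Not NE.
(B, R, Front): P1 gets 10, best alternative 8; P2 gets 5, best alternative 2; P3 gets 8, best alternative 6. No profitable deviation — NE.
(B, R, Back): P1 can switch to A (0 → 9). Not NE.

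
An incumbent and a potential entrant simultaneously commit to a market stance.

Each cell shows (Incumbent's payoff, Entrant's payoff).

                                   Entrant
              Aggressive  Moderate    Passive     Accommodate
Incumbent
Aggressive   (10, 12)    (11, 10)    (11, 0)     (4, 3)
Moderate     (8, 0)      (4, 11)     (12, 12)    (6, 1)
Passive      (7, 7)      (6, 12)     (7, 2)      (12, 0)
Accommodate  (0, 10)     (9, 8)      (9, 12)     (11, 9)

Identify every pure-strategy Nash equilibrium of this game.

(Aggressive, Aggressive) and (Moderate, Passive)

Mark each player's best response to every combination of opponents' strategies; a profile where every player is best-responding is a pure Nash equilibrium.
Incumbent against Aggressive: payoffs 10, 8, 7, 0 → best response Aggressive.
Incumbent against Moderate: payoffs 11, 4, 6, 9 → best response Aggressive.
Incumbent against Passive: payoffs 11, 12, 7, 9 → best response Moderate.
Incumbent against Accommodate: payoffs 4, 6, 12, 11 → best response Passive.
Entrant against Aggressive: payoffs 12, 10, 0, 3 → best response Aggressive.
Entrant against Moderate: payoffs 0, 11, 12, 1 → best response Passive.
Entrant against Passive: payoffs 7, 12, 2, 0 → best response Moderate.
Entrant against Accommodate: payoffs 10, 8, 12, 9 → best response Passive.
Mutual best responses: (Aggressive, Aggressive); (Moderate, Passive).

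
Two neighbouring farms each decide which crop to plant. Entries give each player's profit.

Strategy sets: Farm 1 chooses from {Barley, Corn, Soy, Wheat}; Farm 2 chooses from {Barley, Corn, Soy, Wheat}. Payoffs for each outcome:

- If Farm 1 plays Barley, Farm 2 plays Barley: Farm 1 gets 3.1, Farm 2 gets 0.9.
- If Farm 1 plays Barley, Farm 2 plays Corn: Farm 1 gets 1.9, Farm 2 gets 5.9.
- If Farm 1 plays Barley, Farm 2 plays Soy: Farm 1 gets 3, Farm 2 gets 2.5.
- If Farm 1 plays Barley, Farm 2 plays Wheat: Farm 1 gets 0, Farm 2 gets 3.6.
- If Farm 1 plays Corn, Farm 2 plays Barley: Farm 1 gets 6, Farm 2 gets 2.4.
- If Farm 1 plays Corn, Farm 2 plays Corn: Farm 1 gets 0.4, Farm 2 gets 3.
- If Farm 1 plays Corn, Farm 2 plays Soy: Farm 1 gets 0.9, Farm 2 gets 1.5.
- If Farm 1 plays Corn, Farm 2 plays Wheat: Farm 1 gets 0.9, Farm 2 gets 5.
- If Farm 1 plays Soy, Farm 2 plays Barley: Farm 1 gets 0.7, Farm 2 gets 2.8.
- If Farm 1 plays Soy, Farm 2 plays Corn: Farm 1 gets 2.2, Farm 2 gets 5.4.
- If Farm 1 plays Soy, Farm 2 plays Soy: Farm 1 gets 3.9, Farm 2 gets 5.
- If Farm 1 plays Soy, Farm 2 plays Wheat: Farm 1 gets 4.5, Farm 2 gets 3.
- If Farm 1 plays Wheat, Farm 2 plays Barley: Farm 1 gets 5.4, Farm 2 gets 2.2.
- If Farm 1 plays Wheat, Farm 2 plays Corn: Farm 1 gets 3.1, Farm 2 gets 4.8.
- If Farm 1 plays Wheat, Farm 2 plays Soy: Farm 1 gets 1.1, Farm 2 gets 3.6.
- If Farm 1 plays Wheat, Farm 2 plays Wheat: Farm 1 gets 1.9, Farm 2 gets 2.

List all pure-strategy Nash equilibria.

(Barley, Barley): Farm 1 can switch to Corn (3.1 → 6). Not NE.
(Barley, Corn): Farm 1 can switch to Soy (1.9 → 2.2). Not NE.
(Barley, Soy): Farm 1 can switch to Soy (3 → 3.9). Not NE.
(Barley, Wheat): Farm 1 can switch to Corn (0 → 0.9). Not NE.
(Corn, Barley): Farm 2 can switch to Corn (2.4 → 3). Not NE.
(Corn, Corn): Farm 1 can switch to Barley (0.4 → 1.9). Not NE.
(Corn, Soy): Farm 1 can switch to Barley (0.9 → 3). Not NE.
(Corn, Wheat): Farm 1 can switch to Soy (0.9 → 4.5). Not NE.
(Soy, Barley): Farm 1 can switch to Barley (0.7 → 3.1). Not NE.
(Soy, Corn): Farm 1 can switch to Wheat (2.2 → 3.1). Not NE.
(Soy, Soy): Farm 2 can switch to Corn (5 → 5.4). Not NE.
(Soy, Wheat): Farm 2 can switch to Corn (3 → 5.4). Not NE.
(Wheat, Corn): Farm 1 gets 3.1, best alternative 2.2; Farm 2 gets 4.8, best alternative 3.6. No profitable deviation — NE.
(The remaining 3 profiles each have a profitable deviation by the same check.)

Pure NE: (Wheat, Corn)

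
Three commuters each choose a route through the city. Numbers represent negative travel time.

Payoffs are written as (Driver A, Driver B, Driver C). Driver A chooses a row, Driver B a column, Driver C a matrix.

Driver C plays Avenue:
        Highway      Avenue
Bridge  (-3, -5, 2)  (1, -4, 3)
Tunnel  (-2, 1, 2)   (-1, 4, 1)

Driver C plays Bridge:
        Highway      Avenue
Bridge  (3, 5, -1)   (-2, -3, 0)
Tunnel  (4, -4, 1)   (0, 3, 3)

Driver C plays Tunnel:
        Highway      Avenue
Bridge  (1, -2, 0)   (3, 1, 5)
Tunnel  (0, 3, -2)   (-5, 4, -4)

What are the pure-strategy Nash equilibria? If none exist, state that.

(Bridge, Avenue, Tunnel), (Tunnel, Avenue, Bridge)

Mark each player's best response to every combination of opponents' strategies; a profile where every player is best-responding is a pure Nash equilibrium.
Driver A against (Highway, Avenue): payoffs -3, -2 → best response Tunnel.
Driver A against (Highway, Bridge): payoffs 3, 4 → best response Tunnel.
Driver A against (Highway, Tunnel): payoffs 1, 0 → best response Bridge.
Driver A against (Avenue, Avenue): payoffs 1, -1 → best response Bridge.
Driver A against (Avenue, Bridge): payoffs -2, 0 → best response Tunnel.
Driver A against (Avenue, Tunnel): payoffs 3, -5 → best response Bridge.
Driver B against (Bridge, Avenue): payoffs -5, -4 → best response Avenue.
Driver B against (Bridge, Bridge): payoffs 5, -3 → best response Highway.
Driver B against (Bridge, Tunnel): payoffs -2, 1 → best response Avenue.
Driver B against (Tunnel, Avenue): payoffs 1, 4 → best response Avenue.
Driver B against (Tunnel, Bridge): payoffs -4, 3 → best response Avenue.
Driver B against (Tunnel, Tunnel): payoffs 3, 4 → best response Avenue.
Driver C against (Bridge, Highway): payoffs 2, -1, 0 → best response Avenue.
Driver C against (Bridge, Avenue): payoffs 3, 0, 5 → best response Tunnel.
Driver C against (Tunnel, Highway): payoffs 2, 1, -2 → best response Avenue.
Driver C against (Tunnel, Avenue): payoffs 1, 3, -4 → best response Bridge.
Mutual best responses: (Bridge, Avenue, Tunnel); (Tunnel, Avenue, Bridge).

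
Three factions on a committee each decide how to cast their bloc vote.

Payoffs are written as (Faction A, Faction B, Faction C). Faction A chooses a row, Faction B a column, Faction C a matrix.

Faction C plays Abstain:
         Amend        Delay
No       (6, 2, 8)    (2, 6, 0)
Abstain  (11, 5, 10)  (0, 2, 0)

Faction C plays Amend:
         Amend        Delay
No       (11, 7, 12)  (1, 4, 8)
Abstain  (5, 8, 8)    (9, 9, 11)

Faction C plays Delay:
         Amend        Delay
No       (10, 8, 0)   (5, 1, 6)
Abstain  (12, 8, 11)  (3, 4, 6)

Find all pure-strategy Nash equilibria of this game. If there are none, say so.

Faction A against (Amend, Abstain): payoffs 6, 11 → best response Abstain.
Faction A against (Amend, Amend): payoffs 11, 5 → best response No.
Faction A against (Amend, Delay): payoffs 10, 12 → best response Abstain.
Faction A against (Delay, Abstain): payoffs 2, 0 → best response No.
Faction A against (Delay, Amend): payoffs 1, 9 → best response Abstain.
Faction A against (Delay, Delay): payoffs 5, 3 → best response No.
Faction B against (No, Abstain): payoffs 2, 6 → best response Delay.
Faction B against (No, Amend): payoffs 7, 4 → best response Amend.
Faction B against (No, Delay): payoffs 8, 1 → best response Amend.
Faction B against (Abstain, Abstain): payoffs 5, 2 → best response Amend.
Faction B against (Abstain, Amend): payoffs 8, 9 → best response Delay.
Faction B against (Abstain, Delay): payoffs 8, 4 → best response Amend.
Faction C against (No, Amend): payoffs 8, 12, 0 → best response Amend.
Faction C against (No, Delay): payoffs 0, 8, 6 → best response Amend.
Faction C against (Abstain, Amend): payoffs 10, 8, 11 → best response Delay.
Faction C against (Abstain, Delay): payoffs 0, 11, 6 → best response Amend.
Mutual best responses: (No, Amend, Amend); (Abstain, Amend, Delay); (Abstain, Delay, Amend).

(No, Amend, Amend); (Abstain, Amend, Delay); (Abstain, Delay, Amend)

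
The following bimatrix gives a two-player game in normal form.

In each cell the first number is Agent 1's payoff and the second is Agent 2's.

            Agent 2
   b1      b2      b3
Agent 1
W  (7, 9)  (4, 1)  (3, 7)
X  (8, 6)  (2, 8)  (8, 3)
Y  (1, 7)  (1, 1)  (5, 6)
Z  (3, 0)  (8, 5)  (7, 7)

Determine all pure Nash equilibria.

Agent 1 against b1: payoffs 7, 8, 1, 3 → best response X.
Agent 1 against b2: payoffs 4, 2, 1, 8 → best response Z.
Agent 1 against b3: payoffs 3, 8, 5, 7 → best response X.
Agent 2 against W: payoffs 9, 1, 7 → best response b1.
Agent 2 against X: payoffs 6, 8, 3 → best response b2.
Agent 2 against Y: payoffs 7, 1, 6 → best response b1.
Agent 2 against Z: payoffs 0, 5, 7 → best response b3.
No profile is a mutual best response for all players.

There is no pure-strategy Nash equilibrium.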